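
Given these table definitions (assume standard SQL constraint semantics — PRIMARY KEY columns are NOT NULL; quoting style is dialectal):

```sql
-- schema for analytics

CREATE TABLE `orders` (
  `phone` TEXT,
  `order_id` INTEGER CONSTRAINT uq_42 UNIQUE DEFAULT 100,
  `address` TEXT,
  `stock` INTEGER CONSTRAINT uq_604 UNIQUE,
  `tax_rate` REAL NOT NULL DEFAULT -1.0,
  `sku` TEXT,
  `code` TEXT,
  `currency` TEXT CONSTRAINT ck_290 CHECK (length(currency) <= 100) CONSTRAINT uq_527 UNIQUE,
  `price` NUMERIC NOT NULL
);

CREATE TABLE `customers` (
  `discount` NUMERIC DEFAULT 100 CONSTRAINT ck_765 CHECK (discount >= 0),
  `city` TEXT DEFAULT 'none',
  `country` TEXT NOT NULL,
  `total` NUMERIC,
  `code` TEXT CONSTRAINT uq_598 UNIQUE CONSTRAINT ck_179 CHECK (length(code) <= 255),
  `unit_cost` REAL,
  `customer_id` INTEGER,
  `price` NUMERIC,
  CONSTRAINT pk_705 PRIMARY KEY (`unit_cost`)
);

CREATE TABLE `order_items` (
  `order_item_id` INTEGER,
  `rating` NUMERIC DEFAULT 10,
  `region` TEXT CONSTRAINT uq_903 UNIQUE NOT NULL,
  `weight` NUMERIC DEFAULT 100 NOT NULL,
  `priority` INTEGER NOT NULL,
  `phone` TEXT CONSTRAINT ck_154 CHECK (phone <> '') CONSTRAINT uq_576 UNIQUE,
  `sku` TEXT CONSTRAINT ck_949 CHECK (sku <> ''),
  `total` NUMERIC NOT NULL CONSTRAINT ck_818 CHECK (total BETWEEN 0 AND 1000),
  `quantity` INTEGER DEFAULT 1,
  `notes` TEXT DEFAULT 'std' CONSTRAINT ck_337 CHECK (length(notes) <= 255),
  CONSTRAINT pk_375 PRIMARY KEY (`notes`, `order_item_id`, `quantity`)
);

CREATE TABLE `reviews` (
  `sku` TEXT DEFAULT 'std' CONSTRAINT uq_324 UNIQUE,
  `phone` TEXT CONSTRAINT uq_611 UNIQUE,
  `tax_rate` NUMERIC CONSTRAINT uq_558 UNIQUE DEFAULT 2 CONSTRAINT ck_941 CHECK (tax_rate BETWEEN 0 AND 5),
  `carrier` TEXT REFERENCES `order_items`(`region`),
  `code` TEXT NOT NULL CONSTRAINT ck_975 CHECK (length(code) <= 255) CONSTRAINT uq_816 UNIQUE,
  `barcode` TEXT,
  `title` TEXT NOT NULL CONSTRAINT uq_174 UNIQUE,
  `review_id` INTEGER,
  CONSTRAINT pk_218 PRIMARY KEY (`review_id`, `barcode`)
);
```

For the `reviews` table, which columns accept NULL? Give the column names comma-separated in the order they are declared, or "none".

- sku: UNIQUE does not imply NOT NULL → nullable.
- phone: UNIQUE does not imply NOT NULL → nullable.
- tax_rate: CHECK does not forbid NULL (a CHECK constraint passes when its expression is NULL) → nullable.
- carrier: a foreign key column may be NULL unless separately constrained → nullable.
- code: declared NOT NULL → not nullable.
- barcode: part of the PRIMARY KEY, which implies NOT NULL → not nullable.
- title: declared NOT NULL → not nullable.
- review_id: part of the PRIMARY KEY, which implies NOT NULL → not nullable.

sku, phone, tax_rate, carrier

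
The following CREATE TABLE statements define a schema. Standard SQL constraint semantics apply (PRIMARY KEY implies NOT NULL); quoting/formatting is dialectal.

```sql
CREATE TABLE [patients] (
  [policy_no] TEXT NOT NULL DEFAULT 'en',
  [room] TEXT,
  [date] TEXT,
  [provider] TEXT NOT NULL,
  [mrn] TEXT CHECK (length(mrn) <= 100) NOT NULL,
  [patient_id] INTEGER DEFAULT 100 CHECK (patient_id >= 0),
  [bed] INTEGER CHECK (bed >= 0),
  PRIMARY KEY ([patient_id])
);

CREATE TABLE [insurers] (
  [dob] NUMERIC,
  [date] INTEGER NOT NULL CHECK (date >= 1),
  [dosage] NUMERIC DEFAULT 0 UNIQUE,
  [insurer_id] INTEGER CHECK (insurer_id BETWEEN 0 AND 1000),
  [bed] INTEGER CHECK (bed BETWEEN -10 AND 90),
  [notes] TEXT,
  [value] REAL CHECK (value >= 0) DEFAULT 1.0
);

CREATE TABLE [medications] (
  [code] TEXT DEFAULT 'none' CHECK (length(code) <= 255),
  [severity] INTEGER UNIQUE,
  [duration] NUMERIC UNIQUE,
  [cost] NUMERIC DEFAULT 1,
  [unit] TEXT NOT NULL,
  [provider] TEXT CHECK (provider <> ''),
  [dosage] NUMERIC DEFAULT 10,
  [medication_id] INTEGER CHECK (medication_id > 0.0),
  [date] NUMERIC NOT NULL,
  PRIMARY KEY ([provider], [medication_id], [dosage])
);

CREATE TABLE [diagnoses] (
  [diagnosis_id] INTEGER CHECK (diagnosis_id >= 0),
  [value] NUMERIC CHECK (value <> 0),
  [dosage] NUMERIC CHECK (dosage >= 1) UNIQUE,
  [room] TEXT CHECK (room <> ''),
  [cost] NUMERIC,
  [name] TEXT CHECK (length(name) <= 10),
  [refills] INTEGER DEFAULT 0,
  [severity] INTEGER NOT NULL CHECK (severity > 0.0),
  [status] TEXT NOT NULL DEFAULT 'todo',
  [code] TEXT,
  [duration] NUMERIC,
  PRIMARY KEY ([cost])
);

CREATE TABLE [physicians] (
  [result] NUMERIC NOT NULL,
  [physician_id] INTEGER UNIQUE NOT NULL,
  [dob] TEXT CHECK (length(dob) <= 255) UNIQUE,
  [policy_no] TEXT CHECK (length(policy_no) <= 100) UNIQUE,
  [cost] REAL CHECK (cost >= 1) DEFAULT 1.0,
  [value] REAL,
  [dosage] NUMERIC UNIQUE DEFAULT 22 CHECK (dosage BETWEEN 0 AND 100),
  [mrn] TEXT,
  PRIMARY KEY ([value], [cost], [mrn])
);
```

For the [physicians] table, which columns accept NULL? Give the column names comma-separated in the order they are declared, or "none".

- result: declared NOT NULL → not nullable.
- physician_id: declared NOT NULL → not nullable.
- dob: CHECK does not forbid NULL (a CHECK constraint passes when its expression is NULL) → nullable.
- policy_no: CHECK does not forbid NULL (a CHECK constraint passes when its expression is NULL) → nullable.
- cost: part of the PRIMARY KEY, which implies NOT NULL → not nullable.
- value: part of the PRIMARY KEY, which implies NOT NULL → not nullable.
- dosage: CHECK does not forbid NULL (a CHECK constraint passes when its expression is NULL) → nullable.
- mrn: part of the PRIMARY KEY, which implies NOT NULL → not nullable.

dob, policy_no, dosage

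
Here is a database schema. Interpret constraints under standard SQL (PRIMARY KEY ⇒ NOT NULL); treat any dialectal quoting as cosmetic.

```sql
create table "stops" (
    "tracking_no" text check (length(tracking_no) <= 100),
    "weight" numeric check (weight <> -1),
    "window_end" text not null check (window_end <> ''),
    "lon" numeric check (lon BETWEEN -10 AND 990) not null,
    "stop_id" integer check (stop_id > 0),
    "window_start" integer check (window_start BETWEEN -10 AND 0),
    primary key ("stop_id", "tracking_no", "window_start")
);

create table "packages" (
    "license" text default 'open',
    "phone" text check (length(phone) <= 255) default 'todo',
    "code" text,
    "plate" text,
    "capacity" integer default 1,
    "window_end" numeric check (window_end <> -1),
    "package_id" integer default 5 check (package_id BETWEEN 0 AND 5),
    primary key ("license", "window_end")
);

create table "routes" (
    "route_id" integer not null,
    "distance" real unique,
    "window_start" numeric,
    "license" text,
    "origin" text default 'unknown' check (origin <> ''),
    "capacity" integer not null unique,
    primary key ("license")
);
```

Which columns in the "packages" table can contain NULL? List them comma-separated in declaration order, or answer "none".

- license: part of the PRIMARY KEY, which implies NOT NULL → not nullable.
- phone: CHECK does not forbid NULL (a CHECK constraint passes when its expression is NULL) → nullable.
- code: no NOT NULL constraint applies → nullable.
- plate: no NOT NULL constraint applies → nullable.
- capacity: DEFAULT only fills an omitted column; an explicit NULL is still allowed → nullable.
- window_end: part of the PRIMARY KEY, which implies NOT NULL → not nullable.
- package_id: CHECK does not forbid NULL (a CHECK constraint passes when its expression is NULL) → nullable.

phone, code, plate, capacity, package_id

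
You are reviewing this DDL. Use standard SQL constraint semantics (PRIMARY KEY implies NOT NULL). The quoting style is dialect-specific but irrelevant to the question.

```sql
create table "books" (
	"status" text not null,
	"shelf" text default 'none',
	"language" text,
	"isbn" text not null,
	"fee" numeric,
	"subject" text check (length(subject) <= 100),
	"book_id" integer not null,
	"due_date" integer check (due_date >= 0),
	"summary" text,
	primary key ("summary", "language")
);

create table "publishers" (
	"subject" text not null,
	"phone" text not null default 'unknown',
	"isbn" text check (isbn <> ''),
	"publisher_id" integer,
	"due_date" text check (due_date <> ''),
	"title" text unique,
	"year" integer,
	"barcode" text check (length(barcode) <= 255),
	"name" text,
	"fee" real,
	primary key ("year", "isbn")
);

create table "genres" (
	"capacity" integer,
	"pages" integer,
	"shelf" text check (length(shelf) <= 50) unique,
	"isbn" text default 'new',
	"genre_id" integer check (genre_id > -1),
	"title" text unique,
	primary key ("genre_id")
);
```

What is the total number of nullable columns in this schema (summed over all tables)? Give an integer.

books: 4 nullable (shelf, fee, subject, due_date — PK (summary, language) and explicit NOT NULL columns excluded).
publishers: 6 nullable (publisher_id, due_date, title, barcode, name, fee — PK (year, isbn) and explicit NOT NULL columns excluded).
genres: 5 nullable (capacity, pages, shelf, isbn, title — PK (genre_id) and explicit NOT NULL columns excluded).
Total: 4 + 6 + 5 = 15.

15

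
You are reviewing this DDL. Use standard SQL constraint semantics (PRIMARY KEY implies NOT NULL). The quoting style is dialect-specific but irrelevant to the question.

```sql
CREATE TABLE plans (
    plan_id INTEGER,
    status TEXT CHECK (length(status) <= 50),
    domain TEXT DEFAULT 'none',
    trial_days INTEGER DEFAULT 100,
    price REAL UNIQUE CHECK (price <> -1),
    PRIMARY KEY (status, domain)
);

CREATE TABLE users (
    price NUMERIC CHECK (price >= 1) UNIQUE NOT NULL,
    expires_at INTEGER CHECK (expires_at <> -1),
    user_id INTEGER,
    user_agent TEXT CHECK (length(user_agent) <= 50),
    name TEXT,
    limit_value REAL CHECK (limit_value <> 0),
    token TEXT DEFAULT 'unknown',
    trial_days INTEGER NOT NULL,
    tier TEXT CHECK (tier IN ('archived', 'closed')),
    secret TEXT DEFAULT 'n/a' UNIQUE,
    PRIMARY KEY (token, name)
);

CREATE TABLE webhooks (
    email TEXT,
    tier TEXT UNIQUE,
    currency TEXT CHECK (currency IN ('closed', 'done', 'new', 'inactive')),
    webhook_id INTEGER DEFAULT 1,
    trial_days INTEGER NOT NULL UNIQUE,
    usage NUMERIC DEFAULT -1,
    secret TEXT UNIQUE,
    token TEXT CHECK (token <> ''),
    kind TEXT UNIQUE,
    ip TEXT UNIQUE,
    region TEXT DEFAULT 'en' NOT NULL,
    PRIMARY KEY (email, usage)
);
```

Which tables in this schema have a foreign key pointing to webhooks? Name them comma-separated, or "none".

none

No REFERENCES clause anywhere in the schema names webhooks.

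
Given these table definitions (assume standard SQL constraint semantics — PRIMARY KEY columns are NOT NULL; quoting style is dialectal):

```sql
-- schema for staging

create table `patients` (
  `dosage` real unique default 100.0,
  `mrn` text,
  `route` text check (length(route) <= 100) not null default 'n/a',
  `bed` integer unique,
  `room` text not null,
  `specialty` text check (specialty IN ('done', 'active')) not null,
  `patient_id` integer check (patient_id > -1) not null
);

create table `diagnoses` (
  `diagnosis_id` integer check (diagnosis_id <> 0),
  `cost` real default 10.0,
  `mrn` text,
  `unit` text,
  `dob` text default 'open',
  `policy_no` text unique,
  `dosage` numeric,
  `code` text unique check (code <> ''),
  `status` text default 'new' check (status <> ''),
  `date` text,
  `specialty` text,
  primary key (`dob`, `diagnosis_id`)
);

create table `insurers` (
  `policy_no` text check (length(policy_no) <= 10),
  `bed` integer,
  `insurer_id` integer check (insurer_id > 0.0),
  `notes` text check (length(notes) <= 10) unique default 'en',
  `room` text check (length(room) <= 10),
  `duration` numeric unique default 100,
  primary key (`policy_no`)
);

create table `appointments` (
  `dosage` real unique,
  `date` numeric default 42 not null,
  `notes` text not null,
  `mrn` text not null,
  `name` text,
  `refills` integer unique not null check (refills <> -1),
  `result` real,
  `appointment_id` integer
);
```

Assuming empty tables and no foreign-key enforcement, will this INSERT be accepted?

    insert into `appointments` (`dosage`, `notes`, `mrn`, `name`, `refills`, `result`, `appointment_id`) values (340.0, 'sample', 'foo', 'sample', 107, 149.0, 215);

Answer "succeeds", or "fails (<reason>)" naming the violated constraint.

succeeds

NOT NULL columns: date defaults to 42; mrn is supplied; notes is supplied; refills is supplied.
CHECK constraints: 107 satisfies (refills <> -1).
No constraint is violated.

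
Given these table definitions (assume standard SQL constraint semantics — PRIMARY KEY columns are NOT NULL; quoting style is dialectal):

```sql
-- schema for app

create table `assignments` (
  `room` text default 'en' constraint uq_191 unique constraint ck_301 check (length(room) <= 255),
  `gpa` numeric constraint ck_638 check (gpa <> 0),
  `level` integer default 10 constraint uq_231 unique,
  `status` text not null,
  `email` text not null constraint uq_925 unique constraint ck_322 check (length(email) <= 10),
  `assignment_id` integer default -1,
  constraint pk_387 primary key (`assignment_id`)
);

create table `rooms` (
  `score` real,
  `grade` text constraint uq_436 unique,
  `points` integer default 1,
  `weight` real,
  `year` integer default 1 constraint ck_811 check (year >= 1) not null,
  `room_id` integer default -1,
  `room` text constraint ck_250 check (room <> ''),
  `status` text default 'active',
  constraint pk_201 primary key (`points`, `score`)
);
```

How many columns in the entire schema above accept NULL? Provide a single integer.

assignments: 3 nullable (room, gpa, level — PK (assignment_id) and explicit NOT NULL columns excluded).
rooms: 5 nullable (grade, weight, room_id, room, status — PK (points, score) and explicit NOT NULL columns excluded).
Total: 3 + 5 = 8.

8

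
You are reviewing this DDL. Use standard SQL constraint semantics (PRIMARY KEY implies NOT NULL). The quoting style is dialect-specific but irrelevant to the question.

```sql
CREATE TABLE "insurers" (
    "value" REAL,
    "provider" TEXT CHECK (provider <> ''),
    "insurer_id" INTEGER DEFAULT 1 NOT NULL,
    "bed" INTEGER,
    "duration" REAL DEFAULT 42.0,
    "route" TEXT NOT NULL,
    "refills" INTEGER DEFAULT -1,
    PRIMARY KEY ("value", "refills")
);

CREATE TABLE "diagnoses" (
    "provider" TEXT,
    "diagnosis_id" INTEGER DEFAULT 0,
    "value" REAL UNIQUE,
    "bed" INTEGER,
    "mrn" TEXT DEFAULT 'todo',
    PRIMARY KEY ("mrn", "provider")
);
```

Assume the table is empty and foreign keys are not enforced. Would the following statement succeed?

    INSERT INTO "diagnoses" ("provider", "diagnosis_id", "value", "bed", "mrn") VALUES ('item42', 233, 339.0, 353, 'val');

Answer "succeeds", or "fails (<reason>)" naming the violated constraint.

NOT NULL columns: mrn is supplied; provider is supplied.
No constraint is violated.

succeeds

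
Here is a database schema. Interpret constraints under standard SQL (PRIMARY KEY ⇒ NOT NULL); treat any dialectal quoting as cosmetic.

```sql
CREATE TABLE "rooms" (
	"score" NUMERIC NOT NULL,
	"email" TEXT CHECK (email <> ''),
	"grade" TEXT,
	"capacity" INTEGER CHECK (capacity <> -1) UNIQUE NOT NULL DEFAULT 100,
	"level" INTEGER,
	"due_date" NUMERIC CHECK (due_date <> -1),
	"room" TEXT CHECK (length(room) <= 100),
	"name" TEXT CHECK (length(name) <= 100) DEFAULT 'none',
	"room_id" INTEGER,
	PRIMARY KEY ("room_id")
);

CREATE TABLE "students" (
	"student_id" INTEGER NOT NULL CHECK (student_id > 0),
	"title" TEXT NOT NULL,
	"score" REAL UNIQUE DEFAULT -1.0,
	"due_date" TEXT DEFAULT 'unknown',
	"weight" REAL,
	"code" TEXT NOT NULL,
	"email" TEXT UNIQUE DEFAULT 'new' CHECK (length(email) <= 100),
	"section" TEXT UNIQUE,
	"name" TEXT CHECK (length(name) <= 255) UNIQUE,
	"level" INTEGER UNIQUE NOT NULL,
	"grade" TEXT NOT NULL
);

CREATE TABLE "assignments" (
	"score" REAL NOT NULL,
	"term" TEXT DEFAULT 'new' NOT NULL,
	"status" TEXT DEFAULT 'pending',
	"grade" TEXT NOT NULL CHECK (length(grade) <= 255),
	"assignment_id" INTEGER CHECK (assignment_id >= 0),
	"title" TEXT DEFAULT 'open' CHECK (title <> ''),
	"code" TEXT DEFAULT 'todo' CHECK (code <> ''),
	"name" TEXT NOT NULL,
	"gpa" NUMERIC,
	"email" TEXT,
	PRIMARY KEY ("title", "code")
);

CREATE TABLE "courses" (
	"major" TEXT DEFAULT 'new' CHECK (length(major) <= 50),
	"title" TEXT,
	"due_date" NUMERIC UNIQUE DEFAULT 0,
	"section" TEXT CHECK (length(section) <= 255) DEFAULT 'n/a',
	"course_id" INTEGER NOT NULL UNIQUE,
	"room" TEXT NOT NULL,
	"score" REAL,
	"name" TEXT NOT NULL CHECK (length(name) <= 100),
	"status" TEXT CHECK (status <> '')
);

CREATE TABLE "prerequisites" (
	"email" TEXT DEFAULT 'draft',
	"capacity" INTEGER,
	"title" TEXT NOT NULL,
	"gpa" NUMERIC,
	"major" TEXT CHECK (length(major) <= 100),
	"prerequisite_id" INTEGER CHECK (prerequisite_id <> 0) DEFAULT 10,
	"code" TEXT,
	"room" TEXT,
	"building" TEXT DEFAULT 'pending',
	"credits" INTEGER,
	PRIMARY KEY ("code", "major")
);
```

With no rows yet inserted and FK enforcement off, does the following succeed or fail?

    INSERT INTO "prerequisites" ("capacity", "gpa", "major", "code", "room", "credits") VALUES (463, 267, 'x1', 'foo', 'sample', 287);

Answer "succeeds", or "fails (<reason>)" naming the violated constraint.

fails (NOT NULL on title)

title is omitted from the column list and has no DEFAULT, so it would receive NULL.
But title is declared NOT NULL.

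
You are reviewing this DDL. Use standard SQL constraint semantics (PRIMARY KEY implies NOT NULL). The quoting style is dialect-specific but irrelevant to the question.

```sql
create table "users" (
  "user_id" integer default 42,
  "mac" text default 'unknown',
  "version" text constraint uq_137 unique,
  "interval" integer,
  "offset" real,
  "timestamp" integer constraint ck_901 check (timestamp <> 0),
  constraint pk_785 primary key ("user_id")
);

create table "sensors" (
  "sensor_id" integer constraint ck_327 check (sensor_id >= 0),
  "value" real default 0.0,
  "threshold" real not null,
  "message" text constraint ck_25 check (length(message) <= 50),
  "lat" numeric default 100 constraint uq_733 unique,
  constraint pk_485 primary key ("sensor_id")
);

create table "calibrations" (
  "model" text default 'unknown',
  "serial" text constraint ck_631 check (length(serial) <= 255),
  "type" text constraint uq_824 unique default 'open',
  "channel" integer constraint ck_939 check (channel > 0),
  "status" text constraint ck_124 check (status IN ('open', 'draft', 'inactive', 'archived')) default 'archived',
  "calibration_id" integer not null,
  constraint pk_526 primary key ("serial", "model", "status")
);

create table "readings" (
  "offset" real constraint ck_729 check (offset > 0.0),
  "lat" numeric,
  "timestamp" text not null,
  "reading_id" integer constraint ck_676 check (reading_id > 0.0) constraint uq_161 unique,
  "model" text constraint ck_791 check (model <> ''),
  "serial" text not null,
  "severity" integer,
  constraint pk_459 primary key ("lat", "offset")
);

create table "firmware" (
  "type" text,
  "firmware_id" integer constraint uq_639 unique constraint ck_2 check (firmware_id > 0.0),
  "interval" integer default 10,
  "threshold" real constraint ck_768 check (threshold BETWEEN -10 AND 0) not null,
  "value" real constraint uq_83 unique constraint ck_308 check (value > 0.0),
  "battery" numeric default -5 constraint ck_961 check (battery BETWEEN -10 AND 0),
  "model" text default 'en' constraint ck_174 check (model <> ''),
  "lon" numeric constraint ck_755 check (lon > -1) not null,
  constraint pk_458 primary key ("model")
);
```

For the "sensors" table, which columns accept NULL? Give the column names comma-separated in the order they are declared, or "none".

- sensor_id: part of the PRIMARY KEY, which implies NOT NULL → not nullable.
- value: DEFAULT only fills an omitted column; an explicit NULL is still allowed → nullable.
- threshold: declared NOT NULL → not nullable.
- message: CHECK does not forbid NULL (a CHECK constraint passes when its expression is NULL) → nullable.
- lat: UNIQUE does not imply NOT NULL → nullable.

value, message, lat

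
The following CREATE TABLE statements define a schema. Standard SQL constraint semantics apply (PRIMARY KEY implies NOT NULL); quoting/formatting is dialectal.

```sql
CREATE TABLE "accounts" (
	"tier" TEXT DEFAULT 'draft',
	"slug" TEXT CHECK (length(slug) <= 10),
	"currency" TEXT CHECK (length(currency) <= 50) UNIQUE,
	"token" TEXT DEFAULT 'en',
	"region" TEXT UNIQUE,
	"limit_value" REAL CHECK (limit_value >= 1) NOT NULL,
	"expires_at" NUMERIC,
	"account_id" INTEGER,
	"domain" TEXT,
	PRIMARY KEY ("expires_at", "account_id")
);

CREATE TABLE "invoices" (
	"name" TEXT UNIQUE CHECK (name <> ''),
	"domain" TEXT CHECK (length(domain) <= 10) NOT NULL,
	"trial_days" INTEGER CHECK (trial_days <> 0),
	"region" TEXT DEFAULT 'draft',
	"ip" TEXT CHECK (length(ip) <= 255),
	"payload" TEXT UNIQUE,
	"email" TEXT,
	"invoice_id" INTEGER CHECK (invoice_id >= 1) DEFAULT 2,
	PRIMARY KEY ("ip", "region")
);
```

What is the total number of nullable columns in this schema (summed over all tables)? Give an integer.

11

accounts: 6 nullable (tier, slug, currency, token, region, domain — PK (expires_at, account_id) and explicit NOT NULL columns excluded).
invoices: 5 nullable (name, trial_days, payload, email, invoice_id — PK (ip, region) and explicit NOT NULL columns excluded).
Total: 6 + 5 = 11.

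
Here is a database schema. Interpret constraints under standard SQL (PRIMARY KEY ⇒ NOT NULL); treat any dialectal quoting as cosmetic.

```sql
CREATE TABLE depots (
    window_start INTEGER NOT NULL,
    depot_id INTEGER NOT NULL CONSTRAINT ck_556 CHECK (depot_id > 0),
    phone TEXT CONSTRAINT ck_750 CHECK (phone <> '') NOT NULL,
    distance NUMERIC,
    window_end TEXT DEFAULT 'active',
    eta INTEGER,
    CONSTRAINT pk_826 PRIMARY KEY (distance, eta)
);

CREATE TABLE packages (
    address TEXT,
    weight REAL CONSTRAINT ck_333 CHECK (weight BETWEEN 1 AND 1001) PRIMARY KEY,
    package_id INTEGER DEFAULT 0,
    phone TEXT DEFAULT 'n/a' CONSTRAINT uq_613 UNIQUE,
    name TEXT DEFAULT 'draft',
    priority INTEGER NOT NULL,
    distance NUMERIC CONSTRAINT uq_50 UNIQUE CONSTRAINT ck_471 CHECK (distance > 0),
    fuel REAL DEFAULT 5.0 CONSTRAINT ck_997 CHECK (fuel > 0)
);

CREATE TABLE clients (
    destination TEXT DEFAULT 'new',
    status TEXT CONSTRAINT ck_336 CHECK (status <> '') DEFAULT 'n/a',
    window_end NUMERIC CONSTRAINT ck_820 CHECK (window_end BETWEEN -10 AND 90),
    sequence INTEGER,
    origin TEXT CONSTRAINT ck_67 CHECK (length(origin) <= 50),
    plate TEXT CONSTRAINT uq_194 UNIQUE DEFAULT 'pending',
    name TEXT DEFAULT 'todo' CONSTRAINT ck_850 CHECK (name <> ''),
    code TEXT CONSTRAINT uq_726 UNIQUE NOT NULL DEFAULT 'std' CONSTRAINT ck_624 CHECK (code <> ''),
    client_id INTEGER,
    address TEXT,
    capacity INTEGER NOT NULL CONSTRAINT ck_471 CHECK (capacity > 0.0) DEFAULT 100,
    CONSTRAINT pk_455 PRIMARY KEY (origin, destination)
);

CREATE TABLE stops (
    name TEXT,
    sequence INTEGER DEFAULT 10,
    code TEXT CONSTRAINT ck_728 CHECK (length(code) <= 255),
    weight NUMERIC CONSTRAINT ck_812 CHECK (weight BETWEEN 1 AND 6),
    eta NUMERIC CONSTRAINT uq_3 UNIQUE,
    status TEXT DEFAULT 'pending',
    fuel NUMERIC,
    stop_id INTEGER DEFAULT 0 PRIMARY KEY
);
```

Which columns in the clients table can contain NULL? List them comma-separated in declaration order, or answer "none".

- destination: part of the PRIMARY KEY, which implies NOT NULL → not nullable.
- status: CHECK does not forbid NULL (a CHECK constraint passes when its expression is NULL) → nullable.
- window_end: CHECK does not forbid NULL (a CHECK constraint passes when its expression is NULL) → nullable.
- sequence: no NOT NULL constraint applies → nullable.
- origin: part of the PRIMARY KEY, which implies NOT NULL → not nullable.
- plate: UNIQUE does not imply NOT NULL → nullable.
- name: CHECK does not forbid NULL (a CHECK constraint passes when its expression is NULL) → nullable.
- code: declared NOT NULL → not nullable.
- client_id: no NOT NULL constraint applies → nullable.
- address: no NOT NULL constraint applies → nullable.
- capacity: declared NOT NULL → not nullable.

status, window_end, sequence, plate, name, client_id, address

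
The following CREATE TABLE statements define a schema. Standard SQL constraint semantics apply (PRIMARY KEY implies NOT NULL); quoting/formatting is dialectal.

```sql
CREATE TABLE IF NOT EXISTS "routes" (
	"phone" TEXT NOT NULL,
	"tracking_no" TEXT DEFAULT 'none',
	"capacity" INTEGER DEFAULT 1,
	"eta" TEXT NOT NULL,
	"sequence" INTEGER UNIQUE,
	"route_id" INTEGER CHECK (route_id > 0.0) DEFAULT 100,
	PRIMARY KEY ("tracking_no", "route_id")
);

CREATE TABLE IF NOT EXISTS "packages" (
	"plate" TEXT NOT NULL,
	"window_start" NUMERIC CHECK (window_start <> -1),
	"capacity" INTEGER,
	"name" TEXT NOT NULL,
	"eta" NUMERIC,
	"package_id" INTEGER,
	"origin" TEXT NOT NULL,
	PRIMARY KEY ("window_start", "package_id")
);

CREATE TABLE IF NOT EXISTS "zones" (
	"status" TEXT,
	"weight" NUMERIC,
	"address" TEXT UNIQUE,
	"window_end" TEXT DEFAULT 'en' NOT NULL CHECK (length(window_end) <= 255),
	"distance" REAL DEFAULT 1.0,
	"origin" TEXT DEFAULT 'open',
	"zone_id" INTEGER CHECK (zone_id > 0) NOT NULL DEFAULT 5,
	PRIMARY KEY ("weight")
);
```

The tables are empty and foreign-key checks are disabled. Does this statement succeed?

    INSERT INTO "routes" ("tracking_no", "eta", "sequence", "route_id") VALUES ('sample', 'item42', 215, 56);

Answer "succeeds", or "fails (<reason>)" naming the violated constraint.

phone is omitted from the column list and has no DEFAULT, so it would receive NULL.
But phone is declared NOT NULL.

fails (NOT NULL on phone)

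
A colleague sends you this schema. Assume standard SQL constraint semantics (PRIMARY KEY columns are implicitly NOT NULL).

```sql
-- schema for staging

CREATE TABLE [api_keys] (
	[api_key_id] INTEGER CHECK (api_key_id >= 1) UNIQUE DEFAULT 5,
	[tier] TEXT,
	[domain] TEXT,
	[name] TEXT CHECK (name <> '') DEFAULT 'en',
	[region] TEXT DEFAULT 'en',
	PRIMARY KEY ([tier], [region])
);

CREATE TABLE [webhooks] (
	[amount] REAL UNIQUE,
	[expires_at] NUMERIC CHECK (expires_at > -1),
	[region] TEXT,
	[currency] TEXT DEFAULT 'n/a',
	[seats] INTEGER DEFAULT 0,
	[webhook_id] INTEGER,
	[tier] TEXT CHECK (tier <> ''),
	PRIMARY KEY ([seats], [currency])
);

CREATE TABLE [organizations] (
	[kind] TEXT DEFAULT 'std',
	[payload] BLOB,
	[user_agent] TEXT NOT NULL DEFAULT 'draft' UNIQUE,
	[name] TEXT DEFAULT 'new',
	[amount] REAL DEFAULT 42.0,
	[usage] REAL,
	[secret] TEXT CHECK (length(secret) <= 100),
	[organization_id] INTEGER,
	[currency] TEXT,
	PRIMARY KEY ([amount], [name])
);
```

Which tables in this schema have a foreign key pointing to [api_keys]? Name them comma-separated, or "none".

none

No REFERENCES clause anywhere in the schema names api_keys.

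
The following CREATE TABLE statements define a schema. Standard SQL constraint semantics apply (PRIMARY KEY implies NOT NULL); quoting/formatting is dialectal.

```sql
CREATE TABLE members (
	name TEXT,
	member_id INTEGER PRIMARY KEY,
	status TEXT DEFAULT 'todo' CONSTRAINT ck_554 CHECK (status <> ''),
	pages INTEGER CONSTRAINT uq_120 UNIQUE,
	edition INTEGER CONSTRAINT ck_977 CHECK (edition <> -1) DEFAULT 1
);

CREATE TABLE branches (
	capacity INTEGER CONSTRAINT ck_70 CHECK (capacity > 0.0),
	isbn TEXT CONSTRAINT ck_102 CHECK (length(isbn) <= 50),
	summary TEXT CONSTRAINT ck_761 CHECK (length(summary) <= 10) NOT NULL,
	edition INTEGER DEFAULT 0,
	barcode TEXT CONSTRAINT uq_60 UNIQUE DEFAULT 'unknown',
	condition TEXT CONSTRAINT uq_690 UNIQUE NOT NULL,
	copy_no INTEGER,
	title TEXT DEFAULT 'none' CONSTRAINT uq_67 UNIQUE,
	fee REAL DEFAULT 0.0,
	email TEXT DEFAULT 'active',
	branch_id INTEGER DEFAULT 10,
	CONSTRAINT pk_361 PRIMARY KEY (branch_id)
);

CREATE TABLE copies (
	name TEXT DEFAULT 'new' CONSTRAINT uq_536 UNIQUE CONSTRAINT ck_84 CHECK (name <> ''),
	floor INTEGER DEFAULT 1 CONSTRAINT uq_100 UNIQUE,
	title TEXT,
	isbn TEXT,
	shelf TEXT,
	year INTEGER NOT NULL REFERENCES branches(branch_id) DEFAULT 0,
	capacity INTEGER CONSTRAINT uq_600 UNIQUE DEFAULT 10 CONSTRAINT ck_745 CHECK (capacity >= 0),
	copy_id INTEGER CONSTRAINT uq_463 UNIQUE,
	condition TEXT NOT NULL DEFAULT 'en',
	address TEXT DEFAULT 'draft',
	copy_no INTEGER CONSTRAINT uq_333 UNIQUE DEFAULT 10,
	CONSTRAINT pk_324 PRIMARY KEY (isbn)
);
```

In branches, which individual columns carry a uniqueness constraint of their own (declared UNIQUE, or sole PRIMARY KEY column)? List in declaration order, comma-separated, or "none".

- capacity: no UNIQUE or single-column PK constraint.
- isbn: no UNIQUE or single-column PK constraint.
- summary: no UNIQUE or single-column PK constraint.
- edition: no UNIQUE or single-column PK constraint.
- barcode: declared UNIQUE → unique.
- condition: declared UNIQUE → unique.
- copy_no: no UNIQUE or single-column PK constraint.
- title: declared UNIQUE → unique.
- fee: no UNIQUE or single-column PK constraint.
- email: no UNIQUE or single-column PK constraint.
- branch_id: single-column PRIMARY KEY → unique.

barcode, condition, title, branch_id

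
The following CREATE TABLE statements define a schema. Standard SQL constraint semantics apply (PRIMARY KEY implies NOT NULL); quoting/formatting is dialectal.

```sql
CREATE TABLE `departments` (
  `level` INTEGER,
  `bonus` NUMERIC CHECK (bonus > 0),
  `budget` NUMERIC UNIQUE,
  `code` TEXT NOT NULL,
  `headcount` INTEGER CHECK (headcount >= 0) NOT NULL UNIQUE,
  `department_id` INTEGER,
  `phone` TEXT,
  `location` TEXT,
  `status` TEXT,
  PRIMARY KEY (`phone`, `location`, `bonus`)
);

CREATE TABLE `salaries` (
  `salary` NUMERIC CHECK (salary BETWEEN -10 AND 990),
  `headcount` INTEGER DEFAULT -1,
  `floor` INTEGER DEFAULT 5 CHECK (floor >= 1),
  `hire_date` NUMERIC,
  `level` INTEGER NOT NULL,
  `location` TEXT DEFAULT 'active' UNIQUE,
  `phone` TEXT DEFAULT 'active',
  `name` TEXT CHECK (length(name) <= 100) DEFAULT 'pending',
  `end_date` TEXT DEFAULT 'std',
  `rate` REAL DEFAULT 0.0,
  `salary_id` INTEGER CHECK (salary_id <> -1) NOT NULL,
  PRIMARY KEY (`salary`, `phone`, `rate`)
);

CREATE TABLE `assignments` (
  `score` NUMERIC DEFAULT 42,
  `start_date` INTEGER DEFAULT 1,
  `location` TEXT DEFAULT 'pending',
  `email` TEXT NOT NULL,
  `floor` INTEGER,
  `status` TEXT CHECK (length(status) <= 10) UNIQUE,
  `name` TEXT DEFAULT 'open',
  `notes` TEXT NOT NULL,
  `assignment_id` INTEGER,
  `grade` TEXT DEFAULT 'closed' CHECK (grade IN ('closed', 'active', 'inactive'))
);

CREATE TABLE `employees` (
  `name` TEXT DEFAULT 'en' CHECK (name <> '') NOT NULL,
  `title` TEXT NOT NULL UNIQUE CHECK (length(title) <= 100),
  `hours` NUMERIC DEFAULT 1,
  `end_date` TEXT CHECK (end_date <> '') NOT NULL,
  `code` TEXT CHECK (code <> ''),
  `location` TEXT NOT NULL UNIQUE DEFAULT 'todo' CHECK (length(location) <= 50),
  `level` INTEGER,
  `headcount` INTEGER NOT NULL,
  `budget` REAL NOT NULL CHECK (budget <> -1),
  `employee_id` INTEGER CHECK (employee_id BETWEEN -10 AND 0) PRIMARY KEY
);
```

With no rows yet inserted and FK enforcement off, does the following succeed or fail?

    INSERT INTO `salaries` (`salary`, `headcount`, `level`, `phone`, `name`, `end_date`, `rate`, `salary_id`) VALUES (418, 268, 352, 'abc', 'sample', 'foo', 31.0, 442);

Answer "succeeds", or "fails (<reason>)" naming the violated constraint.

succeeds

NOT NULL columns: level is supplied; phone is supplied; rate is supplied; salary is supplied; salary_id is supplied.
CHECK constraints: 418 satisfies (salary BETWEEN -10 AND 990); 'sample' satisfies (length(name) <= 100); 442 satisfies (salary_id <> -1).
No constraint is violated.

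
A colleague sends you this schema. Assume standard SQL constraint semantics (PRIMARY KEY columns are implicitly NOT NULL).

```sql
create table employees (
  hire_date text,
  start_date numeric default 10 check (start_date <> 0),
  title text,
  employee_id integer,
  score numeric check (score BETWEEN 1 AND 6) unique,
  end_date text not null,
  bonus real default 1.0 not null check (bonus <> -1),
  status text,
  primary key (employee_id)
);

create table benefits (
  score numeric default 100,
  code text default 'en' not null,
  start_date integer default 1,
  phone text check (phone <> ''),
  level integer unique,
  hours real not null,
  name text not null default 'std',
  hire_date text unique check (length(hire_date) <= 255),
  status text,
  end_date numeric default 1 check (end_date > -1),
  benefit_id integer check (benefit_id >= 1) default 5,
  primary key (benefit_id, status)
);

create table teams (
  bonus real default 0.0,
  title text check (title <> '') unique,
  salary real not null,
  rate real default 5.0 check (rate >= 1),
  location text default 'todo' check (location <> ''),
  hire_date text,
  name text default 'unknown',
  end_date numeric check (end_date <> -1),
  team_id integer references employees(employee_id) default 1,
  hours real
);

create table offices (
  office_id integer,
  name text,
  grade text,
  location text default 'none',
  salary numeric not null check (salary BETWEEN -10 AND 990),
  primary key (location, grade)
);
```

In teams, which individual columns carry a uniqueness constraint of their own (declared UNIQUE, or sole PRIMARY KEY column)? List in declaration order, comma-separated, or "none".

title

- bonus: no UNIQUE or single-column PK constraint.
- title: declared UNIQUE → unique.
- salary: no UNIQUE or single-column PK constraint.
- rate: no UNIQUE or single-column PK constraint.
- location: no UNIQUE or single-column PK constraint.
- hire_date: no UNIQUE or single-column PK constraint.
- name: no UNIQUE or single-column PK constraint.
- end_date: no UNIQUE or single-column PK constraint.
- team_id: no UNIQUE or single-column PK constraint.
- hours: no UNIQUE or single-column PK constraint.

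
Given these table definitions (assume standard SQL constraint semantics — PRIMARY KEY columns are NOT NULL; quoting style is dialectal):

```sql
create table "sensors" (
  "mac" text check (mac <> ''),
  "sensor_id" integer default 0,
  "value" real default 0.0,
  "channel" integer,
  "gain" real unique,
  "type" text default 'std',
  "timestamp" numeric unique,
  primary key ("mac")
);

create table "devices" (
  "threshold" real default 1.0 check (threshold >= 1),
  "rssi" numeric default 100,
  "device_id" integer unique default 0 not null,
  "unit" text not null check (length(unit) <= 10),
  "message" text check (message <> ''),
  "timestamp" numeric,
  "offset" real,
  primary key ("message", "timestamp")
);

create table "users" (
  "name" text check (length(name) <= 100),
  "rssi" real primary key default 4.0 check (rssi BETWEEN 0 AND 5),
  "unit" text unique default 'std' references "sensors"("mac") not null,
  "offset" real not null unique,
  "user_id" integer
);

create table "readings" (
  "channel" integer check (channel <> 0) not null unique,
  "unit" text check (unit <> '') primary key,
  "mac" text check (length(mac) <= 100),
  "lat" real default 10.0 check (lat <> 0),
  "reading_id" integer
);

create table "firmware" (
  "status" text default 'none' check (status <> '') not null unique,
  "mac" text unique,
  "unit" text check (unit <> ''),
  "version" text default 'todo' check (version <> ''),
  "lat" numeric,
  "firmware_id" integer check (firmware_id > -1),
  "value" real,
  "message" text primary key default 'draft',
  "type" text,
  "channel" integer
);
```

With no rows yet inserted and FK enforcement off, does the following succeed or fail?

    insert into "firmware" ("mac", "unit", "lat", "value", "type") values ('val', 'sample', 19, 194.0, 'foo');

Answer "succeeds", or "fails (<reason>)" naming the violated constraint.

NOT NULL columns: message defaults to 'draft'; status defaults to 'none'.
CHECK constraints: 'sample' satisfies (unit <> '').
No constraint is violated.

succeeds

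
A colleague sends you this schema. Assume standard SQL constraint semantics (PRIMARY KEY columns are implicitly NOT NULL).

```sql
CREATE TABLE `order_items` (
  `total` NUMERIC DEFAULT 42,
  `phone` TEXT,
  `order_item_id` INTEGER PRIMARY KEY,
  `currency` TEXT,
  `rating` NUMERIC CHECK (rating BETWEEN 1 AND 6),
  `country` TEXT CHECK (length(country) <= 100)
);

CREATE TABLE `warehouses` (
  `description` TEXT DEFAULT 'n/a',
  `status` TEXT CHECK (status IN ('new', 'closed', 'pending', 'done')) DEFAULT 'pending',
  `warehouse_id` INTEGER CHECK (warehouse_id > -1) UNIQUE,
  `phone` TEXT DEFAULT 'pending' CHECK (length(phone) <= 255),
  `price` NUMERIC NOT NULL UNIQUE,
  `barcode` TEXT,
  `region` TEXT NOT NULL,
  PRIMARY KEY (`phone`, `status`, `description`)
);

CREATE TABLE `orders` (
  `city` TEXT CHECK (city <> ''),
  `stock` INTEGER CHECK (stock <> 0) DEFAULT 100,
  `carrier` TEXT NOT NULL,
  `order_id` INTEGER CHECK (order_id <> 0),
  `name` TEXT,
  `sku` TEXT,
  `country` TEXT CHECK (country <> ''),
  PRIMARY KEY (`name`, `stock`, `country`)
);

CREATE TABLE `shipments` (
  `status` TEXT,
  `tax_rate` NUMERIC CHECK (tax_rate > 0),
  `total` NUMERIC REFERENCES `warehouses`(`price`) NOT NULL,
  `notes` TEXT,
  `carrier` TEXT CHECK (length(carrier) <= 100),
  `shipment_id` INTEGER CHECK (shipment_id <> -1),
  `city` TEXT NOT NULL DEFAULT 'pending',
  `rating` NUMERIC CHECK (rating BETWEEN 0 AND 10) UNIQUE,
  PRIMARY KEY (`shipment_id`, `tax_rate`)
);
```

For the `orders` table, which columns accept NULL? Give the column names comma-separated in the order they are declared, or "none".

city, order_id, sku

- city: CHECK does not forbid NULL (a CHECK constraint passes when its expression is NULL) → nullable.
- stock: part of the PRIMARY KEY, which implies NOT NULL → not nullable.
- carrier: declared NOT NULL → not nullable.
- order_id: CHECK does not forbid NULL (a CHECK constraint passes when its expression is NULL) → nullable.
- name: part of the PRIMARY KEY, which implies NOT NULL → not nullable.
- sku: no NOT NULL constraint applies → nullable.
- country: part of the PRIMARY KEY, which implies NOT NULL → not nullable.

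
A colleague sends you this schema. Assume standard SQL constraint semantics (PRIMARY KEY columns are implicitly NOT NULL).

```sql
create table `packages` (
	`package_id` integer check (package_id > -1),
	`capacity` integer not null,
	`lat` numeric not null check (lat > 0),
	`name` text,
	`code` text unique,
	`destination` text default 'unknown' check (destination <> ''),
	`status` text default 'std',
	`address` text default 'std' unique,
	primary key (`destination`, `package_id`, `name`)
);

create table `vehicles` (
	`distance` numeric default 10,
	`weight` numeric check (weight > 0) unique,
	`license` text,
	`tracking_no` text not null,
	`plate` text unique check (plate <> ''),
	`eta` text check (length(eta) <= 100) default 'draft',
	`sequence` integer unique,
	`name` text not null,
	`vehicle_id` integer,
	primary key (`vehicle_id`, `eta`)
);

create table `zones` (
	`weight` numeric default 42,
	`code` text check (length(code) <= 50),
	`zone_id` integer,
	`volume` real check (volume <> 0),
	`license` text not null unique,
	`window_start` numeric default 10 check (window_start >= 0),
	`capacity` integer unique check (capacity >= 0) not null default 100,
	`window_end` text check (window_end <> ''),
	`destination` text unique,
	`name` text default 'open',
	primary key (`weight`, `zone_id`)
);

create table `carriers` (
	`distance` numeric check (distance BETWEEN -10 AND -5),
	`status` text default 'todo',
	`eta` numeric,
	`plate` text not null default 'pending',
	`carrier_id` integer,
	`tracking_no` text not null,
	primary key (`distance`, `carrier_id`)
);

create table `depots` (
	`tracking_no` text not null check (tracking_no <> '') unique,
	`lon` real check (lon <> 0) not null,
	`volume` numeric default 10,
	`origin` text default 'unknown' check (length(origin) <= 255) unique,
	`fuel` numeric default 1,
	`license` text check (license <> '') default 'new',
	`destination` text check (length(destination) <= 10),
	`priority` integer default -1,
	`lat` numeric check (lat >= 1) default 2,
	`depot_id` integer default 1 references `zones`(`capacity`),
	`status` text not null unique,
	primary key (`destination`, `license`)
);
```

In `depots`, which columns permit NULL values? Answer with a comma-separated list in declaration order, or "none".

- tracking_no: declared NOT NULL → not nullable.
- lon: declared NOT NULL → not nullable.
- volume: DEFAULT only fills an omitted column; an explicit NULL is still allowed → nullable.
- origin: CHECK does not forbid NULL (a CHECK constraint passes when its expression is NULL) → nullable.
- fuel: DEFAULT only fills an omitted column; an explicit NULL is still allowed → nullable.
- license: part of the PRIMARY KEY, which implies NOT NULL → not nullable.
- destination: part of the PRIMARY KEY, which implies NOT NULL → not nullable.
- priority: DEFAULT only fills an omitted column; an explicit NULL is still allowed → nullable.
- lat: CHECK does not forbid NULL (a CHECK constraint passes when its expression is NULL) → nullable.
- depot_id: a foreign key column may be NULL unless separately constrained → nullable.
- status: declared NOT NULL → not nullable.

volume, origin, fuel, priority, lat, depot_id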